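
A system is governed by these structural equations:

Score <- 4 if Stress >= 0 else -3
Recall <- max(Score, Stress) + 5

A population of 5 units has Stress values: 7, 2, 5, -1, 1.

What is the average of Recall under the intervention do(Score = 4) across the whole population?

The intervention sets Score=4 in all 5 units regardless of Stress. Recomputing Recall per unit gives 12, 9, 10, 9, 9; average 9.8.

9.8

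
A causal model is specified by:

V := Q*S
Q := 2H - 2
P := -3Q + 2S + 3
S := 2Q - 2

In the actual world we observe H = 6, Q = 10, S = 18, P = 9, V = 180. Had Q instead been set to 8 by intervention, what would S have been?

The intervention breaks the incoming arrows to Q: Q := 2H - 2 no longer applies, and Q = 8.
S = 2Q - 2  [with Q=8]  = 14

14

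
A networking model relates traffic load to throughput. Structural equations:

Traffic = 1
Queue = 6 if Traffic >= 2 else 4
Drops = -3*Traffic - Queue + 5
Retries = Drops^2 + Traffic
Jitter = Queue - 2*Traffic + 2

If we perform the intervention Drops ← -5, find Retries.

The intervention breaks the incoming arrows to Drops: Drops = -3*Traffic - Queue + 5 no longer applies, and Drops = -5.
Retries = Drops^2 + Traffic  [with Drops=-5, Traffic=1]  = 26

26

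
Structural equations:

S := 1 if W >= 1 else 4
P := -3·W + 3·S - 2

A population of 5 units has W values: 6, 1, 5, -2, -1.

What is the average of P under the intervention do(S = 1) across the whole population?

The intervention sets S=1 in all 5 units regardless of W. Recomputing P per unit gives -17, -2, -14, 7, 4; average -4.4.

-4.4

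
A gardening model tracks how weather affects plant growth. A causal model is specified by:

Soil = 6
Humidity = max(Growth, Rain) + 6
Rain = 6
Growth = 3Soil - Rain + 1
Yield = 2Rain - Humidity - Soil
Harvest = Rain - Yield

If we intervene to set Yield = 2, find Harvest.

4

The intervention breaks the incoming arrows to Yield: Yield = 2Rain - Humidity - Soil no longer applies, and Yield = 2.
Harvest = Rain - Yield  [with Rain=6, Yield=2]  = 4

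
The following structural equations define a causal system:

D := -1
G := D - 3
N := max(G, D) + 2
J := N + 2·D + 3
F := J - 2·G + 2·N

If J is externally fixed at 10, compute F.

20

Intervening sets J = 10 and removes its equation (J := N + 2·D + 3).
G = D - 3  [with D=-1]  = -4
N = max(G, D) + 2  [with G=-4, D=-1]  = 1
F = J - 2·G + 2·N  [with J=10, G=-4, N=1]  = 20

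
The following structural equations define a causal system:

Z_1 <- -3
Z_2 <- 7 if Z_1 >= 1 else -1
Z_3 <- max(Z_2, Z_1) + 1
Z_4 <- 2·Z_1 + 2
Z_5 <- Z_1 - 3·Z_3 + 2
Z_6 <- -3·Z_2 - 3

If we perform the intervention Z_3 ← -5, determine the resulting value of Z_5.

do(Z_3=-5) replaces the equation Z_3 <- max(Z_2, Z_1) + 1 with the constant Z_3 = -5.
Z_5 = Z_1 - 3·Z_3 + 2  [with Z_1=-3, Z_3=-5]  = 14

14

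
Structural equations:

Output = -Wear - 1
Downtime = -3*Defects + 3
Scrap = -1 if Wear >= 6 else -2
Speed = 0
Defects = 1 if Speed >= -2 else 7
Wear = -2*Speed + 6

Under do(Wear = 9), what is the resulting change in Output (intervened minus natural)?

-3

do(Wear=9) replaces the equation Wear = -2*Speed + 6 with the constant Wear = 9.
Output = -Wear - 1  [with Wear=9]  = -10
Without intervention: Wear = -2*Speed + 6  [with Speed=0]  = 6; Output = -Wear - 1  [with Wear=6]  = -7.
Change = -10 − (-7) = -3.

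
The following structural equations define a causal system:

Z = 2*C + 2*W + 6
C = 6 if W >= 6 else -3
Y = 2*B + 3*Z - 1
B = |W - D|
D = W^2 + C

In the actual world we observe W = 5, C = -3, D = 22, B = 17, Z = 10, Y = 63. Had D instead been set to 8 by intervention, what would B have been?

The intervention breaks the incoming arrows to D: D = W^2 + C no longer applies, and D = 8.
B = |W - D|  [with W=5, D=8]  = 3

3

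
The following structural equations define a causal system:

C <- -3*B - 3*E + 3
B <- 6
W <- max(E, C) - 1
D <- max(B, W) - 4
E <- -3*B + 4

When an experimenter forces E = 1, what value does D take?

do(E=1) replaces the equation E <- -3*B + 4 with the constant E = 1.
C = -3*B - 3*E + 3  [with B=6, E=1]  = -18
W = max(E, C) - 1  [with E=1, C=-18]  = 0
D = max(B, W) - 4  [with B=6, W=0]  = 2

2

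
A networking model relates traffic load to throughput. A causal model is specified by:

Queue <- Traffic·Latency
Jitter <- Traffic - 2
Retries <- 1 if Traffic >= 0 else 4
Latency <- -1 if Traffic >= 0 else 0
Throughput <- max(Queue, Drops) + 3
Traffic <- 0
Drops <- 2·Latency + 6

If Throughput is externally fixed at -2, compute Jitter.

Intervening sets Throughput = -2 and removes its equation (Throughput <- max(Queue, Drops) + 3).
Since Jitter is not a descendant of the intervened variable, it is unaffected.
Jitter = Traffic - 2  [with Traffic=0]  = -2

-2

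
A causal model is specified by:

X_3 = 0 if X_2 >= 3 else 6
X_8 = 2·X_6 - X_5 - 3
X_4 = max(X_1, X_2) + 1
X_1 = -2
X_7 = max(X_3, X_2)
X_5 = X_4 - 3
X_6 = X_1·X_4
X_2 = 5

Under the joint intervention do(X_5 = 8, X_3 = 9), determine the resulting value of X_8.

Under do(X_5 = 8, X_3 = 9), each intervened variable's structural equation is replaced by its fixed value.
X_4 = max(X_1, X_2) + 1  [with X_1=-2, X_2=5]  = 6
X_6 = X_1·X_4  [with X_1=-2, X_4=6]  = -12
X_8 = 2·X_6 - X_5 - 3  [with X_6=-12, X_5=8]  = -35

-35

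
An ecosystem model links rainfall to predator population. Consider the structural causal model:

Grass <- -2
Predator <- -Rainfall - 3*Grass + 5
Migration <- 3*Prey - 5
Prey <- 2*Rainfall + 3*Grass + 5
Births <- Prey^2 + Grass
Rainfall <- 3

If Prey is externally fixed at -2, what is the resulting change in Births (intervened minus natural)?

-21

do(Prey=-2) replaces the equation Prey <- 2*Rainfall + 3*Grass + 5 with the constant Prey = -2.
Births = Prey^2 + Grass  [with Prey=-2, Grass=-2]  = 2
Without intervention: Prey = 2*Rainfall + 3*Grass + 5  [with Rainfall=3, Grass=-2]  = 5; Births = Prey^2 + Grass  [with Prey=5, Grass=-2]  = 23.
Change = 2 − 23 = -21.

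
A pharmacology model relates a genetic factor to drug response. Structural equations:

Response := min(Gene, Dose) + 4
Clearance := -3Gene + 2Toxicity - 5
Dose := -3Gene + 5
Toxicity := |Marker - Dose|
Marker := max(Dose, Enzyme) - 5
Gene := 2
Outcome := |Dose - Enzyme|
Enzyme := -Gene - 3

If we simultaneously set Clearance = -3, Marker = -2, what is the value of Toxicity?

1

Setting Clearance = -3, Marker = -2 by intervention discards those variables' equations.
Dose = -3Gene + 5  [with Gene=2]  = -1
Toxicity = |Marker - Dose|  [with Marker=-2, Dose=-1]  = 1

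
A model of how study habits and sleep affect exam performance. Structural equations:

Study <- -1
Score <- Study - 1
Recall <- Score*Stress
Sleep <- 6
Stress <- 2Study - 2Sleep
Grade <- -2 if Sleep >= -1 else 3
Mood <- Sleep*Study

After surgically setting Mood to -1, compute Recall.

The intervention breaks the incoming arrows to Mood: Mood <- Sleep*Study no longer applies, and Mood = -1.
Since Recall is not a descendant of the intervened variable, it is unaffected.
Stress = 2Study - 2Sleep  [with Study=-1, Sleep=6]  = -14
Score = Study - 1  [with Study=-1]  = -2
Recall = Score*Stress  [with Score=-2, Stress=-14]  = 28

28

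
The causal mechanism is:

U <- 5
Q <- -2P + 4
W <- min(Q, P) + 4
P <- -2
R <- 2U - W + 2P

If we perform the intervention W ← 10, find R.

Intervening sets W = 10 and removes its equation (W <- min(Q, P) + 4).
R = 2U - W + 2P  [with U=5, W=10, P=-2]  = -4

-4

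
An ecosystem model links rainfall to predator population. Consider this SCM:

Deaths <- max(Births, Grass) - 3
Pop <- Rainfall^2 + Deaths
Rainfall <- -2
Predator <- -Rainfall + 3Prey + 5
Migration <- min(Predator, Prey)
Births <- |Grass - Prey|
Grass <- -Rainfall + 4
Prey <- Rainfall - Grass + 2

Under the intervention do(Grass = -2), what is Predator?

13

Under do(Grass=-2), the mechanism Grass <- -Rainfall + 4 is discarded; Grass is fixed at -2.
Prey = Rainfall - Grass + 2  [with Rainfall=-2, Grass=-2]  = 2
Predator = -Rainfall + 3Prey + 5  [with Rainfall=-2, Prey=2]  = 13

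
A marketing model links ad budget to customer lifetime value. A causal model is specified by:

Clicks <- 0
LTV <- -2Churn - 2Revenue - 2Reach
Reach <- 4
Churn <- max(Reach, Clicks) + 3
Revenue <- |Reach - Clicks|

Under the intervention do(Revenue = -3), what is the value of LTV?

Intervening sets Revenue = -3 and removes its equation (Revenue <- |Reach - Clicks|).
Churn = max(Reach, Clicks) + 3  [with Reach=4, Clicks=0]  = 7
LTV = -2Churn - 2Revenue - 2Reach  [with Churn=7, Revenue=-3, Reach=4]  = -16

-16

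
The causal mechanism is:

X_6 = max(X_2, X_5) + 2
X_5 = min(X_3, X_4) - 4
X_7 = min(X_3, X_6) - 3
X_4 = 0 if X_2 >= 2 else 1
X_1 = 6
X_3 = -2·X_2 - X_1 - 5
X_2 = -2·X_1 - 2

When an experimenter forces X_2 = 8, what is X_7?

Under do(X_2=8), the mechanism X_2 = -2·X_1 - 2 is discarded; X_2 is fixed at 8.
X_3 = -2·X_2 - X_1 - 5  [with X_2=8, X_1=6]  = -27
X_4 = 0 if X_2 >= 2 else 1  [with X_2=8]  = 0
X_5 = min(X_3, X_4) - 4  [with X_3=-27, X_4=0]  = -31
X_6 = max(X_2, X_5) + 2  [with X_2=8, X_5=-31]  = 10
X_7 = min(X_3, X_6) - 3  [with X_3=-27, X_6=10]  = -30

-30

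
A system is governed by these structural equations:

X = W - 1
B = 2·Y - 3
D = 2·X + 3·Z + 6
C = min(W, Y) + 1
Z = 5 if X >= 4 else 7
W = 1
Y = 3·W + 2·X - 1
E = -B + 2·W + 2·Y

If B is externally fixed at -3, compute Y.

2

Under do(B=-3), the mechanism B = 2·Y - 3 is discarded; B is fixed at -3.
Since Y is not a descendant of the intervened variable, it is unaffected.
X = W - 1  [with W=1]  = 0
Y = 3·W + 2·X - 1  [with W=1, X=0]  = 2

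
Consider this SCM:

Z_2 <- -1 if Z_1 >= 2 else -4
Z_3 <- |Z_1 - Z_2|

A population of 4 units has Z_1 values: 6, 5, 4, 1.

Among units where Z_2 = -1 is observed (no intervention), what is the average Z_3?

6

E[Z_3|Z_2=-1] averages over only the 3 units with Z_2=-1 (Z_1 = 6, 5, 4): Z_3 = 7, 6, 5, mean 6.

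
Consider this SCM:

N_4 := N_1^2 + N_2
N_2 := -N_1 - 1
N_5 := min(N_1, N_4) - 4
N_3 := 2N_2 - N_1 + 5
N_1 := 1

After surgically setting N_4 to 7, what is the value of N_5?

Intervening sets N_4 = 7 and removes its equation (N_4 := N_1^2 + N_2).
N_5 = min(N_1, N_4) - 4  [with N_1=1, N_4=7]  = -3

-3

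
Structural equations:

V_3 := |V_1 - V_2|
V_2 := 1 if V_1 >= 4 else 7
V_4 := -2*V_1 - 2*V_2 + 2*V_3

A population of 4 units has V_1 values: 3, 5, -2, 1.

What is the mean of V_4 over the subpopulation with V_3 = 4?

-8

Observing V_3=4 restricts to units where V_3's equation naturally yields 4: V_1 ∈ {3, 5}. In that subpopulation V_4 = -12, -4, mean -8.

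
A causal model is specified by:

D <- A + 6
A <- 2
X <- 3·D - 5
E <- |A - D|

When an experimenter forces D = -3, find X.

-14

Under do(D=-3), the mechanism D <- A + 6 is discarded; D is fixed at -3.
X = 3·D - 5  [with D=-3]  = -14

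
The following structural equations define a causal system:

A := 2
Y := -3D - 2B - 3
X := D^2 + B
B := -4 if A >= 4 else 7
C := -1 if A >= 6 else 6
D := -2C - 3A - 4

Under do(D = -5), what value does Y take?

Intervening sets D = -5 and removes its equation (D := -2C - 3A - 4).
B = -4 if A >= 4 else 7  [with A=2]  = 7
Y = -3D - 2B - 3  [with D=-5, B=7]  = -2

-2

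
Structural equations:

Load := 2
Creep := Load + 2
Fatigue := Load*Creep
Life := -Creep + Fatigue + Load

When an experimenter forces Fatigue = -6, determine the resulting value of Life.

The intervention breaks the incoming arrows to Fatigue: Fatigue := Load*Creep no longer applies, and Fatigue = -6.
Creep = Load + 2  [with Load=2]  = 4
Life = -Creep + Fatigue + Load  [with Creep=4, Fatigue=-6, Load=2]  = -8

-8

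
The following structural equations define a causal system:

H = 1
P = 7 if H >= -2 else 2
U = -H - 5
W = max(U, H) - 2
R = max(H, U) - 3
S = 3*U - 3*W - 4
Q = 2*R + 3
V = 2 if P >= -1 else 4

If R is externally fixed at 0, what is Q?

3

Under do(R=0), the mechanism R = max(H, U) - 3 is discarded; R is fixed at 0.
Q = 2*R + 3  [with R=0]  = 3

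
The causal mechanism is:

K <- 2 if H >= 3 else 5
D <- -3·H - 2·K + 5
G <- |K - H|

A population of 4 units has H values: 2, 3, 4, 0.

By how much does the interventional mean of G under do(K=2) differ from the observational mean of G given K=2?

The intervention sets K=2 in all 4 units regardless of H. Recomputing G per unit gives 0, 1, 2, 2; average 1.25.
Conditioning on K=2 selects the 2 unit(s) with H ∈ {3, 4}. Their G values: 1, 2. Mean = 1.5.
Difference = 1.25 − 1.5 = -0.25.

-0.25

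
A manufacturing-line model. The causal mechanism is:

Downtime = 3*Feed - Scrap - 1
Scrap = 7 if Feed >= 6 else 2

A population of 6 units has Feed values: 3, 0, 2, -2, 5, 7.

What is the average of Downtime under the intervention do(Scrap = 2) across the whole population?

Under do(Scrap=2), Scrap's equation is replaced by Scrap=2 for every unit. Per-unit Downtime: 6, -3, 3, -9, 12, 18. Mean = 4.5.

4.5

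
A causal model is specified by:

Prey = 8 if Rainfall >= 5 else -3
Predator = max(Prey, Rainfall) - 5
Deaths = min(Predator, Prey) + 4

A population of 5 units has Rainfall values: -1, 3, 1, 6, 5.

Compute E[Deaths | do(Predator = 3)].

Under do(Predator=3), Predator's equation is replaced by Predator=3 for every unit. Per-unit Deaths: 1, 1, 1, 7, 7. Mean = 3.4.

3.4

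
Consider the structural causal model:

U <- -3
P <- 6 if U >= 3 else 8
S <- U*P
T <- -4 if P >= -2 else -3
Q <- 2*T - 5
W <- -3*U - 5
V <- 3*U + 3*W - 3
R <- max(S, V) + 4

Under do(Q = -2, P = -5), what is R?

Under do(Q = -2, P = -5), each intervened variable's structural equation is replaced by its fixed value.
S = U*P  [with U=-3, P=-5]  = 15
W = -3*U - 5  [with U=-3]  = 4
V = 3*U + 3*W - 3  [with U=-3, W=4]  = 0
R = max(S, V) + 4  [with S=15, V=0]  = 19

19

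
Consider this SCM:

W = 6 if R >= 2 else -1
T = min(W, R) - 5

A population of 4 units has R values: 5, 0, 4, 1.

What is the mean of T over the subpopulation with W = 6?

Observing W=6 restricts to units where W's equation naturally yields 6: R ∈ {5, 4}. In that subpopulation T = 0, -1, mean -0.5.

-0.5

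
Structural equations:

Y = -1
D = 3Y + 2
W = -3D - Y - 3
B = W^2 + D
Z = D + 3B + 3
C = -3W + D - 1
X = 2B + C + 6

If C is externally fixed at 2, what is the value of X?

8

Intervening sets C = 2 and removes its equation (C = -3W + D - 1).
D = 3Y + 2  [with Y=-1]  = -1
W = -3D - Y - 3  [with D=-1, Y=-1]  = 1
B = W^2 + D  [with W=1, D=-1]  = 0
X = 2B + C + 6  [with B=0, C=2]  = 8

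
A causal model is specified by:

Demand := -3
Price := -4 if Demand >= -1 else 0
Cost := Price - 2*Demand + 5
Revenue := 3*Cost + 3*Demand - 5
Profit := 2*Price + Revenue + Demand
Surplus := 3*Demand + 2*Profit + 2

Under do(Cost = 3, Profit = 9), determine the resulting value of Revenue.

The joint intervention fixes Cost = 3, Profit = 9, removing each variable's own equation.
Revenue = 3*Cost + 3*Demand - 5  [with Cost=3, Demand=-3]  = -5

-5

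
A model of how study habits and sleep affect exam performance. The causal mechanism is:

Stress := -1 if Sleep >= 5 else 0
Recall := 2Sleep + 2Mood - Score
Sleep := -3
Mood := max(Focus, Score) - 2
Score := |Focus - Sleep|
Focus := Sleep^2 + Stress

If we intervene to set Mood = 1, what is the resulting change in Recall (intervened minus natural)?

-18

The intervention breaks the incoming arrows to Mood: Mood := max(Focus, Score) - 2 no longer applies, and Mood = 1.
Stress = -1 if Sleep >= 5 else 0  [with Sleep=-3]  = 0
Focus = Sleep^2 + Stress  [with Sleep=-3, Stress=0]  = 9
Score = |Focus - Sleep|  [with Focus=9, Sleep=-3]  = 12
Recall = 2Sleep + 2Mood - Score  [with Sleep=-3, Mood=1, Score=12]  = -16
Without intervention: Stress = -1 if Sleep >= 5 else 0  [with Sleep=-3]  = 0; Focus = Sleep^2 + Stress  [with Sleep=-3, Stress=0]  = 9; Score = |Focus - Sleep|  [with Focus=9, Sleep=-3]  = 12; Mood = max(Focus, Score) - 2  [with Focus=9, Score=12]  = 10; Recall = 2Sleep + 2Mood - Score  [with Sleep=-3, Mood=10, Score=12]  = 2.
Change = -16 − 2 = -18.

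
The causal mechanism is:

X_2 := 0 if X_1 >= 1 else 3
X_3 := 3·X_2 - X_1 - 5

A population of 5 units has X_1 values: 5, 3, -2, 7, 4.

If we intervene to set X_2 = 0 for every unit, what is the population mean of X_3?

The intervention sets X_2=0 in all 5 units regardless of X_1. Recomputing X_3 per unit gives -10, -8, -3, -12, -9; average -8.4.

-8.4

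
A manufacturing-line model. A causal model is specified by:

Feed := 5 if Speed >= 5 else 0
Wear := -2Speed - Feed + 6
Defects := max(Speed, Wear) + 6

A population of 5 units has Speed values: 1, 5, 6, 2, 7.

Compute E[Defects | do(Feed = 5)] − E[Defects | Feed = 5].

The intervention sets Feed=5 in all 5 units regardless of Speed. Recomputing Defects per unit gives 7, 11, 12, 8, 13; average 10.2.
Conditioning on Feed=5 selects the 3 unit(s) with Speed ∈ {5, 6, 7}. Their Defects values: 11, 12, 13. Mean = 12.
Difference = 10.2 − 12 = -1.8.

-1.8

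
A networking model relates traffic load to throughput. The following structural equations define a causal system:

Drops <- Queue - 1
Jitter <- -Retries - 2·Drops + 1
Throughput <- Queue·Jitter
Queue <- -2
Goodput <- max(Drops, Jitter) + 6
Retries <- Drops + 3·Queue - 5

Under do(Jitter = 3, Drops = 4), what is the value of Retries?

-7

Setting Jitter = 3, Drops = 4 by intervention discards those variables' equations.
Retries = Drops + 3·Queue - 5  [with Drops=4, Queue=-2]  = -7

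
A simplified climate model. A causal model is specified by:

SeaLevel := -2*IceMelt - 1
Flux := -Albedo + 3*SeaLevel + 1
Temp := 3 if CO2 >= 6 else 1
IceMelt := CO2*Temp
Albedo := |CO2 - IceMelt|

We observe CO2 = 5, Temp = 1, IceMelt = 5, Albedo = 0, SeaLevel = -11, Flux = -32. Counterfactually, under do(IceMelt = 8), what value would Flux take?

The intervention breaks the incoming arrows to IceMelt: IceMelt := CO2*Temp no longer applies, and IceMelt = 8.
Albedo = |CO2 - IceMelt|  [with CO2=5, IceMelt=8]  = 3
SeaLevel = -2*IceMelt - 1  [with IceMelt=8]  = -17
Flux = -Albedo + 3*SeaLevel + 1  [with Albedo=3, SeaLevel=-17]  = -53

-53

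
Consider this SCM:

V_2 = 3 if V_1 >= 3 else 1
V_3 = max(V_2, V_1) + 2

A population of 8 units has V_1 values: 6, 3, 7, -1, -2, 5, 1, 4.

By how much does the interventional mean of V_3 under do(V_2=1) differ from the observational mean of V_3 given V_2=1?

2.5

Every unit gets V_2=1 under the intervention. V_3 values become 8, 5, 9, 3, 3, 7, 3, 6; E[V_3|do(V_2=1)] = 5.5.
E[V_3|V_2=1] averages over only the 3 units with V_2=1 (V_1 = -1, -2, 1): V_3 = 3, 3, 3, mean 3.
Difference = 5.5 − 3 = 2.5.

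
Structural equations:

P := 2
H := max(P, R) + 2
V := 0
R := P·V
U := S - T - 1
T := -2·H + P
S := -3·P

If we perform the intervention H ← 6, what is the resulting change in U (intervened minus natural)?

4

Under do(H=6), the mechanism H := max(P, R) + 2 is discarded; H is fixed at 6.
S = -3·P  [with P=2]  = -6
T = -2·H + P  [with H=6, P=2]  = -10
U = S - T - 1  [with S=-6, T=-10]  = 3
Without intervention: S = -3·P  [with P=2]  = -6; R = P·V  [with P=2, V=0]  = 0; H = max(P, R) + 2  [with P=2, R=0]  = 4; T = -2·H + P  [with H=4, P=2]  = -6; U = S - T - 1  [with S=-6, T=-6]  = -1.
Change = 3 − (-1) = 4.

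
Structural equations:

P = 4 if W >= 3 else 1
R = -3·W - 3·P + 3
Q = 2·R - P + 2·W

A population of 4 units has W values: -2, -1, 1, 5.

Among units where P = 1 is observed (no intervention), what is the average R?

E[R|P=1] averages over only the 3 units with P=1 (W = -2, -1, 1): R = 6, 3, -3, mean 2.

2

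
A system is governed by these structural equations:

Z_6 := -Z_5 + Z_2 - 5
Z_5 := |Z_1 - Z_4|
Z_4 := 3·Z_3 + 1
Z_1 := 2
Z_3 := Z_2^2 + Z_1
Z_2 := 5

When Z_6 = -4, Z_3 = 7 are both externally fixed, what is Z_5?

Under do(Z_6 = -4, Z_3 = 7), each intervened variable's structural equation is replaced by its fixed value.
Z_4 = 3·Z_3 + 1  [with Z_3=7]  = 22
Z_5 = |Z_1 - Z_4|  [with Z_1=2, Z_4=22]  = 20

20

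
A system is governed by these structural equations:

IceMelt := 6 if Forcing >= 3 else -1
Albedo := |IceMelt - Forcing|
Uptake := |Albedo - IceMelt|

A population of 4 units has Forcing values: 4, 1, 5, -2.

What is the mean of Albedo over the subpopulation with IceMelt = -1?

Conditioning on IceMelt=-1 selects the 2 unit(s) with Forcing ∈ {1, -2}. Their Albedo values: 2, 1. Mean = 1.5.

1.5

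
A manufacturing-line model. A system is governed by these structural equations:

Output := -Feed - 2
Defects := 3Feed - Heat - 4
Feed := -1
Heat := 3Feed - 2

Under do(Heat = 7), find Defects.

-14

The intervention breaks the incoming arrows to Heat: Heat := 3Feed - 2 no longer applies, and Heat = 7.
Defects = 3Feed - Heat - 4  [with Feed=-1, Heat=7]  = -14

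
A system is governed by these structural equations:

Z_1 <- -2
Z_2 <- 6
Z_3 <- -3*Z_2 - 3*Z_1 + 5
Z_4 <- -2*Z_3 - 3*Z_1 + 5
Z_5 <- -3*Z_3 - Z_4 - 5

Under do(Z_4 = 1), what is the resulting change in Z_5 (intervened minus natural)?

24

Intervening sets Z_4 = 1 and removes its equation (Z_4 <- -2*Z_3 - 3*Z_1 + 5).
Z_3 = -3*Z_2 - 3*Z_1 + 5  [with Z_2=6, Z_1=-2]  = -7
Z_5 = -3*Z_3 - Z_4 - 5  [with Z_3=-7, Z_4=1]  = 15
Without intervention: Z_3 = -3*Z_2 - 3*Z_1 + 5  [with Z_2=6, Z_1=-2]  = -7; Z_4 = -2*Z_3 - 3*Z_1 + 5  [with Z_3=-7, Z_1=-2]  = 25; Z_5 = -3*Z_3 - Z_4 - 5  [with Z_3=-7, Z_4=25]  = -9.
Change = 15 − (-9) = 24.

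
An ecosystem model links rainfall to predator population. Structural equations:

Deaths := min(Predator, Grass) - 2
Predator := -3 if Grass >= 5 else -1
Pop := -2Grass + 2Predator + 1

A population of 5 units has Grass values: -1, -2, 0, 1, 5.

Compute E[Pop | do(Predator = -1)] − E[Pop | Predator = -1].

do(Predator=-1) breaks Predator's dependence on Grass. With Predator=-1 fixed, Pop across the units is 1, 3, -1, -3, -11, mean -2.2.
Conditioning on Predator=-1 selects the 4 unit(s) with Grass ∈ {-1, -2, 0, 1}. Their Pop values: 1, 3, -1, -3. Mean = 0.
Difference = -2.2 − 0 = -2.2.

-2.2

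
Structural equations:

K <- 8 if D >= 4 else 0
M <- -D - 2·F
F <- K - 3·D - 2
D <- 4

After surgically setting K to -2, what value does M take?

28

Under do(K=-2), the mechanism K <- 8 if D >= 4 else 0 is discarded; K is fixed at -2.
F = K - 3·D - 2  [with K=-2, D=4]  = -16
M = -D - 2·F  [with D=4, F=-16]  = 28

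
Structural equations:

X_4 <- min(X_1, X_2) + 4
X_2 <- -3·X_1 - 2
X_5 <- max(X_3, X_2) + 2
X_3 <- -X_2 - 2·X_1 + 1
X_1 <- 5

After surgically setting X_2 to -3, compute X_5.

-1

do(X_2=-3) replaces the equation X_2 <- -3·X_1 - 2 with the constant X_2 = -3.
X_3 = -X_2 - 2·X_1 + 1  [with X_2=-3, X_1=5]  = -6
X_5 = max(X_3, X_2) + 2  [with X_3=-6, X_2=-3]  = -1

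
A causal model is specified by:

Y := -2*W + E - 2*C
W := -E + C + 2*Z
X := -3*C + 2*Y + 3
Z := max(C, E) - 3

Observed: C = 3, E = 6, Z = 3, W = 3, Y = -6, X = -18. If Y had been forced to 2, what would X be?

-2

The intervention breaks the incoming arrows to Y: Y := -2*W + E - 2*C no longer applies, and Y = 2.
X = -3*C + 2*Y + 3  [with C=3, Y=2]  = -2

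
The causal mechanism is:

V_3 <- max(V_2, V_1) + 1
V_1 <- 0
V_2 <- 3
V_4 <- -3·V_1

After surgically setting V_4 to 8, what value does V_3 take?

Under do(V_4=8), the mechanism V_4 <- -3·V_1 is discarded; V_4 is fixed at 8.
Since V_3 is not a descendant of the intervened variable, it is unaffected.
V_3 = max(V_2, V_1) + 1  [with V_2=3, V_1=0]  = 4

4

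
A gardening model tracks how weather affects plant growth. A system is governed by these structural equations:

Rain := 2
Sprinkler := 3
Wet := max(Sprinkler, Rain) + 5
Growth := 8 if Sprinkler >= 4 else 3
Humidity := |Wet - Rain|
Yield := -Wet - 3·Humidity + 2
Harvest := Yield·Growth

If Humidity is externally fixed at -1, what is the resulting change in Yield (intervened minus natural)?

21

The intervention breaks the incoming arrows to Humidity: Humidity := |Wet - Rain| no longer applies, and Humidity = -1.
Wet = max(Sprinkler, Rain) + 5  [with Sprinkler=3, Rain=2]  = 8
Yield = -Wet - 3·Humidity + 2  [with Wet=8, Humidity=-1]  = -3
Without intervention: Wet = max(Sprinkler, Rain) + 5  [with Sprinkler=3, Rain=2]  = 8; Humidity = |Wet - Rain|  [with Wet=8, Rain=2]  = 6; Yield = -Wet - 3·Humidity + 2  [with Wet=8, Humidity=6]  = -24.
Change = -3 − (-24) = 21.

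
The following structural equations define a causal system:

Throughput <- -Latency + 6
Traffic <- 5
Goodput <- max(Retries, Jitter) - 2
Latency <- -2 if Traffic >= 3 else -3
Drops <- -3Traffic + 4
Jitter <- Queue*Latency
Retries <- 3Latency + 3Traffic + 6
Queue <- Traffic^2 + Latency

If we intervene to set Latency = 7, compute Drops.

-11

Under do(Latency=7), the mechanism Latency <- -2 if Traffic >= 3 else -3 is discarded; Latency is fixed at 7.
Since Drops is not a descendant of the intervened variable, it is unaffected.
Drops = -3Traffic + 4  [with Traffic=5]  = -11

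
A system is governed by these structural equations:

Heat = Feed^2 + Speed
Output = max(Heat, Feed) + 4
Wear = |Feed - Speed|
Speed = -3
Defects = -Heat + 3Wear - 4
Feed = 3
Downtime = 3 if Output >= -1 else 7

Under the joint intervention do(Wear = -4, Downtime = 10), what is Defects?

-22

Setting Wear = -4, Downtime = 10 by intervention discards those variables' equations.
Heat = Feed^2 + Speed  [with Feed=3, Speed=-3]  = 6
Defects = -Heat + 3Wear - 4  [with Heat=6, Wear=-4]  = -22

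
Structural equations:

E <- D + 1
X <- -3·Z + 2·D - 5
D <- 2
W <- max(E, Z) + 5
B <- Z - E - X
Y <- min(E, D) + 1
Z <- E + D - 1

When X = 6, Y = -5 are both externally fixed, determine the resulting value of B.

-5

Under do(X = 6, Y = -5), each intervened variable's structural equation is replaced by its fixed value.
E = D + 1  [with D=2]  = 3
Z = E + D - 1  [with E=3, D=2]  = 4
B = Z - E - X  [with Z=4, E=3, X=6]  = -5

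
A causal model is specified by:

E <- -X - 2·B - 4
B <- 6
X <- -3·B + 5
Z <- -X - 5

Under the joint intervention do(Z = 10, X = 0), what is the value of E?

Setting Z = 10, X = 0 by intervention discards those variables' equations.
E = -X - 2·B - 4  [with X=0, B=6]  = -16

-16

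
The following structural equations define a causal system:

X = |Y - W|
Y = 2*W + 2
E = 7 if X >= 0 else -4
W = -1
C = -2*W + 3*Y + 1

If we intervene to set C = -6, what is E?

7

Intervening sets C = -6 and removes its equation (C = -2*W + 3*Y + 1).
No directed path runs from C to E, so E keeps its natural value.
Y = 2*W + 2  [with W=-1]  = 0
X = |Y - W|  [with Y=0, W=-1]  = 1
E = 7 if X >= 0 else -4  [with X=1]  = 7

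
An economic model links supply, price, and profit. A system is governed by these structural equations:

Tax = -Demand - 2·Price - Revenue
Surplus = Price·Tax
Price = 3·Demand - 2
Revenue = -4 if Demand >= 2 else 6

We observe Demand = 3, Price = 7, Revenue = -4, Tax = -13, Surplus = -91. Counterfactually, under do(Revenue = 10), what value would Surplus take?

-189

do(Revenue=10) replaces the equation Revenue = -4 if Demand >= 2 else 6 with the constant Revenue = 10.
Price = 3·Demand - 2  [with Demand=3]  = 7
Tax = -Demand - 2·Price - Revenue  [with Demand=3, Price=7, Revenue=10]  = -27
Surplus = Price·Tax  [with Price=7, Tax=-27]  = -189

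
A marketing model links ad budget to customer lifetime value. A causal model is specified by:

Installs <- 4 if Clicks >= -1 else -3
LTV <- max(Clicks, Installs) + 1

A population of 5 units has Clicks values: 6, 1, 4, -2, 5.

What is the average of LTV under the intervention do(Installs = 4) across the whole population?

5.6

Under do(Installs=4), Installs's equation is replaced by Installs=4 for every unit. Per-unit LTV: 7, 5, 5, 5, 6. Mean = 5.6.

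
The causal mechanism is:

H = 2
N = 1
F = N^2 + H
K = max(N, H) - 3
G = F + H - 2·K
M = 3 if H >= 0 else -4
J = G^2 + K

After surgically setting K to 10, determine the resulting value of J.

235

The intervention breaks the incoming arrows to K: K = max(N, H) - 3 no longer applies, and K = 10.
F = N^2 + H  [with N=1, H=2]  = 3
G = F + H - 2·K  [with F=3, H=2, K=10]  = -15
J = G^2 + K  [with G=-15, K=10]  = 235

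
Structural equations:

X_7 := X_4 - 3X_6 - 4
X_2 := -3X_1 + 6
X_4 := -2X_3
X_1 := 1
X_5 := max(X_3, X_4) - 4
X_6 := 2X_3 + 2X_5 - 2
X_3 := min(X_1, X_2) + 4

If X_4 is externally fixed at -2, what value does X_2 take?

The intervention breaks the incoming arrows to X_4: X_4 := -2X_3 no longer applies, and X_4 = -2.
Since X_2 is not a descendant of the intervened variable, it is unaffected.
X_2 = -3X_1 + 6  [with X_1=1]  = 3

3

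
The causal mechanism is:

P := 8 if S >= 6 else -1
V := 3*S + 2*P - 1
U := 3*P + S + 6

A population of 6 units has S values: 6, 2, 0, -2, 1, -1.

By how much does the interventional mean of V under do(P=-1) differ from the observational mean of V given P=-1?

The intervention sets P=-1 in all 6 units regardless of S. Recomputing V per unit gives 15, 3, -3, -9, 0, -6; average 0.
Observing P=-1 restricts to units where P's equation naturally yields -1: S ∈ {2, 0, -2, 1, -1}. In that subpopulation V = 3, -3, -9, 0, -6, mean -3.
Difference = 0 − (-3) = 3.

3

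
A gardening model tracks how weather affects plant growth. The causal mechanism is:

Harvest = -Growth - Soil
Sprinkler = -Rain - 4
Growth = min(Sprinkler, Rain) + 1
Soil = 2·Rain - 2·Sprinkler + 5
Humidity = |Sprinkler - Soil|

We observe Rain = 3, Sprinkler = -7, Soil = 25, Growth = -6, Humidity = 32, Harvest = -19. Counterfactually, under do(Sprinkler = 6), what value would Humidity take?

7

do(Sprinkler=6) replaces the equation Sprinkler = -Rain - 4 with the constant Sprinkler = 6.
Soil = 2·Rain - 2·Sprinkler + 5  [with Rain=3, Sprinkler=6]  = -1
Humidity = |Sprinkler - Soil|  [with Sprinkler=6, Soil=-1]  = 7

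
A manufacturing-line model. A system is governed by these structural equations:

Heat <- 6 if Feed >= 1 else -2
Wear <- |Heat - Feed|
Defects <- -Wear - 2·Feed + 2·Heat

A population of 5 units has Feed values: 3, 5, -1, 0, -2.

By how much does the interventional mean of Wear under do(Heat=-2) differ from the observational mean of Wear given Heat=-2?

2

The intervention sets Heat=-2 in all 5 units regardless of Feed. Recomputing Wear per unit gives 5, 7, 1, 2, 0; average 3.
E[Wear|Heat=-2] averages over only the 3 units with Heat=-2 (Feed = -1, 0, -2): Wear = 1, 2, 0, mean 1.
Difference = 3 − 1 = 2.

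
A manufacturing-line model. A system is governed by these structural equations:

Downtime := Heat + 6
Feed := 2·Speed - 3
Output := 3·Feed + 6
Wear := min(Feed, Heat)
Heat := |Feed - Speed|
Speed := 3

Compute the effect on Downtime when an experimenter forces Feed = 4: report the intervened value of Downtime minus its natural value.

Under do(Feed=4), the mechanism Feed := 2·Speed - 3 is discarded; Feed is fixed at 4.
Heat = |Feed - Speed|  [with Feed=4, Speed=3]  = 1
Downtime = Heat + 6  [with Heat=1]  = 7
Without intervention: Feed = 2·Speed - 3  [with Speed=3]  = 3; Heat = |Feed - Speed|  [with Feed=3, Speed=3]  = 0; Downtime = Heat + 6  [with Heat=0]  = 6.
Change = 7 − 6 = 1.

1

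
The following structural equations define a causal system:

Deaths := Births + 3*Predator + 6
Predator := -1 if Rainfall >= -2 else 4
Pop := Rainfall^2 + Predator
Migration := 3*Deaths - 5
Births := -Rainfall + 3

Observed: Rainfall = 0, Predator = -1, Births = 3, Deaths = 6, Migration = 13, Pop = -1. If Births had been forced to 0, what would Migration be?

4

do(Births=0) replaces the equation Births := -Rainfall + 3 with the constant Births = 0.
Predator = -1 if Rainfall >= -2 else 4  [with Rainfall=0]  = -1
Deaths = Births + 3*Predator + 6  [with Births=0, Predator=-1]  = 3
Migration = 3*Deaths - 5  [with Deaths=3]  = 4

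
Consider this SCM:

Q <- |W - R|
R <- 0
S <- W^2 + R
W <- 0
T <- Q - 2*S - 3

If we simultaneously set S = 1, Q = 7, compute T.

2

The joint intervention fixes S = 1, Q = 7, removing each variable's own equation.
T = Q - 2*S - 3  [with Q=7, S=1]  = 2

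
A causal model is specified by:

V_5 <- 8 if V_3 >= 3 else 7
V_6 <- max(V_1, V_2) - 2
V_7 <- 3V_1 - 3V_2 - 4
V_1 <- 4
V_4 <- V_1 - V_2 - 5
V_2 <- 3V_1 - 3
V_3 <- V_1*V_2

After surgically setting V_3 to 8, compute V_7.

The intervention breaks the incoming arrows to V_3: V_3 <- V_1*V_2 no longer applies, and V_3 = 8.
V_7 is not downstream of the intervention, so its value is determined by the original equations.
V_2 = 3V_1 - 3  [with V_1=4]  = 9
V_7 = 3V_1 - 3V_2 - 4  [with V_1=4, V_2=9]  = -19

-19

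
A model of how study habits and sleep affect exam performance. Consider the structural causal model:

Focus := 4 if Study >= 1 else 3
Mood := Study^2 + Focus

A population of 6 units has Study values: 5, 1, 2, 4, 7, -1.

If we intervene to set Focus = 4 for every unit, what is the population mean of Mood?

The intervention sets Focus=4 in all 6 units regardless of Study. Recomputing Mood per unit gives 29, 5, 8, 20, 53, 5; average 20.

20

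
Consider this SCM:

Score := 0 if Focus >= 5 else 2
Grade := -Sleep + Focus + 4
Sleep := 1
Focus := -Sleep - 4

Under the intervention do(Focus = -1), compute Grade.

2

Under do(Focus=-1), the mechanism Focus := -Sleep - 4 is discarded; Focus is fixed at -1.
Grade = -Sleep + Focus + 4  [with Sleep=1, Focus=-1]  = 2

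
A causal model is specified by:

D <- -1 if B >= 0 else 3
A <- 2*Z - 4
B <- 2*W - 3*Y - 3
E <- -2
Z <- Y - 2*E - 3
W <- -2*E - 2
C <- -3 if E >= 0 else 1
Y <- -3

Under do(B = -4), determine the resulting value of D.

3

The intervention breaks the incoming arrows to B: B <- 2*W - 3*Y - 3 no longer applies, and B = -4.
D = -1 if B >= 0 else 3  [with B=-4]  = 3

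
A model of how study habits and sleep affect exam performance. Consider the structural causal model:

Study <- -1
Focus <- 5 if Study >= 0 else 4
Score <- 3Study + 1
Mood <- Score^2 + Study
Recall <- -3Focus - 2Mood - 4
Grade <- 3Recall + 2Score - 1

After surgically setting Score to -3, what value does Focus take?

Under do(Score=-3), the mechanism Score <- 3Study + 1 is discarded; Score is fixed at -3.
Since Focus is not a descendant of the intervened variable, it is unaffected.
Focus = 5 if Study >= 0 else 4  [with Study=-1]  = 4

4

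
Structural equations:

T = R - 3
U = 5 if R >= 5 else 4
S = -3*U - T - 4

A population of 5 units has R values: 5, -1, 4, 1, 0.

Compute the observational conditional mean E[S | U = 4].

-14

Conditioning on U=4 selects the 4 unit(s) with R ∈ {-1, 4, 1, 0}. Their S values: -12, -17, -14, -13. Mean = -14.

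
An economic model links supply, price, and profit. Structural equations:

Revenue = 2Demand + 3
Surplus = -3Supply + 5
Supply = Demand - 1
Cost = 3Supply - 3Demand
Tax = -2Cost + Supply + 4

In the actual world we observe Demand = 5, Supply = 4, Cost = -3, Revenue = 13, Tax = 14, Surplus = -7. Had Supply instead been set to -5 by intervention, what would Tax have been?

do(Supply=-5) replaces the equation Supply = Demand - 1 with the constant Supply = -5.
Cost = 3Supply - 3Demand  [with Supply=-5, Demand=5]  = -30
Tax = -2Cost + Supply + 4  [with Cost=-30, Supply=-5]  = 59

59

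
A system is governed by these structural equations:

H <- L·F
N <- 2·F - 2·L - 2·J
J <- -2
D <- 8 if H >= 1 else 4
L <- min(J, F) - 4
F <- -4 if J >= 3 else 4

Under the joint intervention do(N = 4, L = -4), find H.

Under do(N = 4, L = -4), each intervened variable's structural equation is replaced by its fixed value.
F = -4 if J >= 3 else 4  [with J=-2]  = 4
H = L·F  [with L=-4, F=4]  = -16

-16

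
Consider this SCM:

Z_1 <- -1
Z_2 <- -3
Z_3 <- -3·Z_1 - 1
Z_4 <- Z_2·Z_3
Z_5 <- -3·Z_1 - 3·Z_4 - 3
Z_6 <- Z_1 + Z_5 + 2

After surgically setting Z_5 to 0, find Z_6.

The intervention breaks the incoming arrows to Z_5: Z_5 <- -3·Z_1 - 3·Z_4 - 3 no longer applies, and Z_5 = 0.
Z_6 = Z_1 + Z_5 + 2  [with Z_1=-1, Z_5=0]  = 1

1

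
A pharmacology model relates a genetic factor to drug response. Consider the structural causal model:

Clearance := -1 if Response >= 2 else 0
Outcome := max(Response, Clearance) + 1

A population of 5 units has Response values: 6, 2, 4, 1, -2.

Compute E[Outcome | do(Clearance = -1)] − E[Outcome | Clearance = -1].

-1.6

Every unit gets Clearance=-1 under the intervention. Outcome values become 7, 3, 5, 2, 0; E[Outcome|do(Clearance=-1)] = 3.4.
Observing Clearance=-1 restricts to units where Clearance's equation naturally yields -1: Response ∈ {6, 2, 4}. In that subpopulation Outcome = 7, 3, 5, mean 5.
Difference = 3.4 − 5 = -1.6.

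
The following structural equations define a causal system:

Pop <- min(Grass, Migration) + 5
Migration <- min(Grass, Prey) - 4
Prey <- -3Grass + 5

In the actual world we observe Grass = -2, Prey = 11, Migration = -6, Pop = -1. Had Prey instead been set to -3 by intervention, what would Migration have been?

The intervention breaks the incoming arrows to Prey: Prey <- -3Grass + 5 no longer applies, and Prey = -3.
Migration = min(Grass, Prey) - 4  [with Grass=-2, Prey=-3]  = -7

-7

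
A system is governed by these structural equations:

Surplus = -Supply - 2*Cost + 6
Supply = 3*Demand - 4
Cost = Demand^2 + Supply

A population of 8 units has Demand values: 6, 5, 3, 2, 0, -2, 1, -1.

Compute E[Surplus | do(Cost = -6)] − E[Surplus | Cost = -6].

-9.75

do(Cost=-6) breaks Cost's dependence on Demand. With Cost=-6 fixed, Surplus across the units is 4, 7, 13, 16, 22, 28, 19, 25, mean 16.75.
Conditioning on Cost=-6 selects the 2 unit(s) with Demand ∈ {-2, -1}. Their Surplus values: 28, 25. Mean = 26.5.
Difference = 16.75 − 26.5 = -9.75.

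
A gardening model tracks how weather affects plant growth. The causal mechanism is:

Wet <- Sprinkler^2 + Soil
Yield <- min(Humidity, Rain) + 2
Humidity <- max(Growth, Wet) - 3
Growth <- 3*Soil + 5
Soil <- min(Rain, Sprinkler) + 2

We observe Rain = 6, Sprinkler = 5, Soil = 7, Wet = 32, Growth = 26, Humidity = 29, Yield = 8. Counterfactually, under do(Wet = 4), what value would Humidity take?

Under do(Wet=4), the mechanism Wet <- Sprinkler^2 + Soil is discarded; Wet is fixed at 4.
Soil = min(Rain, Sprinkler) + 2  [with Rain=6, Sprinkler=5]  = 7
Growth = 3*Soil + 5  [with Soil=7]  = 26
Humidity = max(Growth, Wet) - 3  [with Growth=26, Wet=4]  = 23

23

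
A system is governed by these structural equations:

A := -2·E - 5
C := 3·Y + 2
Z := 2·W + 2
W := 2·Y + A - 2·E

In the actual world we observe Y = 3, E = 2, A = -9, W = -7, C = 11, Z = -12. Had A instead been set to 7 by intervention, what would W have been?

9

The intervention breaks the incoming arrows to A: A := -2·E - 5 no longer applies, and A = 7.
W = 2·Y + A - 2·E  [with Y=3, A=7, E=2]  = 9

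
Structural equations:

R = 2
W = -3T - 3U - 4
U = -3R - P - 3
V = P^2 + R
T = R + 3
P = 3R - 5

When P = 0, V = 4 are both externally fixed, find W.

8

Under do(P = 0, V = 4), each intervened variable's structural equation is replaced by its fixed value.
U = -3R - P - 3  [with R=2, P=0]  = -9
T = R + 3  [with R=2]  = 5
W = -3T - 3U - 4  [with T=5, U=-9]  = 8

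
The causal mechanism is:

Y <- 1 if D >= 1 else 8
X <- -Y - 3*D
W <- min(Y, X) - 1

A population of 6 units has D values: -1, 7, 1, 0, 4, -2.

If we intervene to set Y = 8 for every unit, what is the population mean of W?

The intervention sets Y=8 in all 6 units regardless of D. Recomputing W per unit gives -6, -30, -12, -9, -21, -3; average -13.5.

-13.5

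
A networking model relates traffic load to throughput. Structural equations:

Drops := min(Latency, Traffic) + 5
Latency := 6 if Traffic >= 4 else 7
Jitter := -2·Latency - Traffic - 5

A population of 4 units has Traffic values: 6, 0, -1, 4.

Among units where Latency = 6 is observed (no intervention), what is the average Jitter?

-22

Observing Latency=6 restricts to units where Latency's equation naturally yields 6: Traffic ∈ {6, 4}. In that subpopulation Jitter = -23, -21, mean -22.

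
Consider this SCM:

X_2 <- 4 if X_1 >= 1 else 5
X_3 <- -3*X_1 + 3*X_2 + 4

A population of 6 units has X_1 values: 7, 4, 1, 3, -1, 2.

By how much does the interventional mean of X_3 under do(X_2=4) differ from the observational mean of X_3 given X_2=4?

2.2

do(X_2=4) breaks X_2's dependence on X_1. With X_2=4 fixed, X_3 across the units is -5, 4, 13, 7, 19, 10, mean 8.
E[X_3|X_2=4] averages over only the 5 units with X_2=4 (X_1 = 7, 4, 1, 3, 2): X_3 = -5, 4, 13, 7, 10, mean 5.8.
Difference = 8 − 5.8 = 2.2.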